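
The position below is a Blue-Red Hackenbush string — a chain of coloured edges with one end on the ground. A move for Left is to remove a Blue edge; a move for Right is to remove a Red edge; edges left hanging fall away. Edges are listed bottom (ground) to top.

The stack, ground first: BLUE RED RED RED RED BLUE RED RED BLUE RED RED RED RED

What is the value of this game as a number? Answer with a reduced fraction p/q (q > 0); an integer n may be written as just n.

289/4096

Prefix values for BLUE RED RED RED RED BLUE RED RED BLUE RED RED RED RED via {L|R} + simplicity:
1 of 13 · B · max L 0 · min R +∞ -> 1
2 of 13 · BR · max L 0 · min R 1 -> 1/2
3 of 13 · BRR · max L 0 · min R 1/2 -> 1/4
4 of 13 · BRRR · max L 0 · min R 1/4 -> 1/8
5 of 13 · BRRRR · max L 0 · min R 1/8 -> 1/16
6 of 13 · BRRRRB · max L 1/16 · min R 1/8 -> 3/32
7 of 13 · BRRRRBR · max L 1/16 · min R 3/32 -> 5/64
8 of 13 · BRRRRBRR · max L 1/16 · min R 5/64 -> 9/128
9 of 13 · BRRRRBRRB · max L 9/128 · min R 5/64 -> 19/256
10 of 13 · BRRRRBRRBR · max L 9/128 · min R 19/256 -> 37/512
11 of 13 · BRRRRBRRBRR · max L 9/128 · min R 37/512 -> 73/1024
12 of 13 · BRRRRBRRBRRR · max L 9/128 · min R 73/1024 -> 145/2048
13 of 13 · BRRRRBRRBRRRR · max L 9/128 · min R 145/2048 -> 289/4096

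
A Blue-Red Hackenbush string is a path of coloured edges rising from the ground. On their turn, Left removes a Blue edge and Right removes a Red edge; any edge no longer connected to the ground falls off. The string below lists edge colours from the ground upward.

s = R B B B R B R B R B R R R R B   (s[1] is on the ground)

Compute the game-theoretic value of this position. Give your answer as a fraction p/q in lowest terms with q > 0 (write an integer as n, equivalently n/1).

step 1: add R to get R; options L={ ∅ } R={ 0 } so -1
step 2: add B to get RB; options L={ -1 } R={ 0 } so -1/2
step 3: add B to get RBB; options L={ -1,-1/2 } R={ 0 } so -1/4
step 4: add B to get RBBB; options L={ -1,-1/2,-1/4 } R={ 0 } so -1/8
step 5: add R to get RBBBR; options L={ -1,-1/2,-1/4 } R={ -1/8,0 } so -3/16
step 6: add B to get RBBBRB; options L={ -1,-1/2,-1/4,-3/16 } R={ -1/8,0 } so -5/32
step 7: add R to get RBBBRBR; options L={ -1,-1/2,-1/4,-3/16 } R={ -5/32,-1/8,0 } so -11/64
step 8: add B to get RBBBRBRB; options L={ -1,-1/2,-1/4,-3/16,-11/64 } R={ -5/32,-1/8,0 } so -21/128
step 9: add R to get RBBBRBRBR; options L={ -1,-1/2,-1/4,-3/16,-11/64 } R={ -21/128,-5/32,-1/8,0 } so -43/256
step 10: add B to get RBBBRBRBRB; options L={ -1,-1/2,-1/4,-3/16,-11/64,-43/256 } R={ -21/128,-5/32,-1/8,0 } so -85/512
step 11: add R to get RBBBRBRBRBR; options L={ -1,-1/2,-1/4,-3/16,-11/64,-43/256 } R={ -85/512,-21/128,-5/32,-1/8,0 } so -171/1024
step 12: add R to get RBBBRBRBRBRR; options L={ -1,-1/2,-1/4,-3/16,-11/64,-43/256 } R={ -171/1024,-85/512,-21/128,-5/32,-1/8,0 } so -343/2048
step 13: add R to get RBBBRBRBRBRRR; options L={ -1,-1/2,-1/4,-3/16,-11/64,-43/256 } R={ -343/2048,-171/1024,-85/512,-21/128,-5/32,-1/8,0 } so -687/4096
step 14: add R to get RBBBRBRBRBRRRR; options L={ -1,-1/2,-1/4,-3/16,-11/64,-43/256 } R={ -687/4096,-343/2048,-171/1024,-85/512,-21/128,-5/32,-1/8,0 } so -1375/8192
step 15: add B to get RBBBRBRBRBRRRRB; options L={ -1,-1/2,-1/4,-3/16,-11/64,-43/256,-1375/8192 } R={ -687/4096,-343/2048,-171/1024,-85/512,-21/128,-5/32,-1/8,0 } so -2749/16384

-2749/16384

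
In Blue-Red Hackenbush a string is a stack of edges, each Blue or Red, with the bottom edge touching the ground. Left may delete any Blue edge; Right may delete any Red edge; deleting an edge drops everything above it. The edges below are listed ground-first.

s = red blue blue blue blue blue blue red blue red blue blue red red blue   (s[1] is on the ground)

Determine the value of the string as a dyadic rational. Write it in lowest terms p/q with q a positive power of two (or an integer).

step 1: add red to get r; options L={ · } R={ 0 } => -1
step 2: add blue to get rb; options L={ -1 } R={ 0 } => -1/2
step 3: add blue to get rbb; options L={ -1 -1/2 } R={ 0 } => -1/4
step 4: add blue to get rbbb; options L={ -1 -1/2 -1/4 } R={ 0 } => -1/8
step 5: add blue to get rbbbb; options L={ -1 -1/2 -1/4 -1/8 } R={ 0 } => -1/16
step 6: add blue to get rbbbbb; options L={ -1 -1/2 -1/4 -1/8 -1/16 } R={ 0 } => -1/32
step 7: add blue to get rbbbbbb; options L={ -1 -1/2 -1/4 -1/8 -1/16 -1/32 } R={ 0 } => -1/64
step 8: add red to get rbbbbbbr; options L={ -1 -1/2 -1/4 -1/8 -1/16 -1/32 } R={ -1/64 0 } => -3/128
step 9: add blue to get rbbbbbbrb; options L={ -1 -1/2 -1/4 -1/8 -1/16 -1/32 -3/128 } R={ -1/64 0 } => -5/256
step 10: add red to get rbbbbbbrbr; options L={ -1 -1/2 -1/4 -1/8 -1/16 -1/32 -3/128 } R={ -5/256 -1/64 0 } => -11/512
step 11: add blue to get rbbbbbbrbrb; options L={ -1 -1/2 -1/4 -1/8 -1/16 -1/32 -3/128 -11/512 } R={ -5/256 -1/64 0 } => -21/1024
step 12: add blue to get rbbbbbbrbrbb; options L={ -1 -1/2 -1/4 -1/8 -1/16 -1/32 -3/128 -11/512 -21/1024 } R={ -5/256 -1/64 0 } => -41/2048
step 13: add red to get rbbbbbbrbrbbr; options L={ -1 -1/2 -1/4 -1/8 -1/16 -1/32 -3/128 -11/512 -21/1024 } R={ -41/2048 -5/256 -1/64 0 } => -83/4096
step 14: add red to get rbbbbbbrbrbbrr; options L={ -1 -1/2 -1/4 -1/8 -1/16 -1/32 -3/128 -11/512 -21/1024 } R={ -83/4096 -41/2048 -5/256 -1/64 0 } => -167/8192
step 15: add blue to get rbbbbbbrbrbbrrb; options L={ -1 -1/2 -1/4 -1/8 -1/16 -1/32 -3/128 -11/512 -21/1024 -167/8192 } R={ -83/4096 -41/2048 -5/256 -1/64 0 } => -333/16384

-333/16384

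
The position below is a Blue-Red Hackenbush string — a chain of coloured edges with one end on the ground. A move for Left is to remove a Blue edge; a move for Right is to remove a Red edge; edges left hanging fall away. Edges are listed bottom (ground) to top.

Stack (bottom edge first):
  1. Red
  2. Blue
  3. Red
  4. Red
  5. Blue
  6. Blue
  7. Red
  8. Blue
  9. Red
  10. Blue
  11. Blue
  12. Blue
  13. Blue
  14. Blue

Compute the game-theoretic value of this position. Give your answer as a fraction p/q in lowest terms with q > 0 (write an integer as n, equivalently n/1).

step 1: add Red to get R; options L={ none } R={ 0 } so -1
step 2: add Blue to get RB; options L={ -1 } R={ 0 } so -1/2
step 3: add Red to get RBR; options L={ -1 } R={ -1/2 0 } so -3/4
step 4: add Red to get RBRR; options L={ -1 } R={ -3/4 -1/2 0 } so -7/8
step 5: add Blue to get RBRRB; options L={ -1 -7/8 } R={ -3/4 -1/2 0 } so -13/16
step 6: add Blue to get RBRRBB; options L={ -1 -7/8 -13/16 } R={ -3/4 -1/2 0 } so -25/32
step 7: add Red to get RBRRBBR; options L={ -1 -7/8 -13/16 } R={ -25/32 -3/4 -1/2 0 } so -51/64
step 8: add Blue to get RBRRBBRB; options L={ -1 -7/8 -13/16 -51/64 } R={ -25/32 -3/4 -1/2 0 } so -101/128
step 9: add Red to get RBRRBBRBR; options L={ -1 -7/8 -13/16 -51/64 } R={ -101/128 -25/32 -3/4 -1/2 0 } so -203/256
step 10: add Blue to get RBRRBBRBRB; options L={ -1 -7/8 -13/16 -51/64 -203/256 } R={ -101/128 -25/32 -3/4 -1/2 0 } so -405/512
step 11: add Blue to get RBRRBBRBRBB; options L={ -1 -7/8 -13/16 -51/64 -203/256 -405/512 } R={ -101/128 -25/32 -3/4 -1/2 0 } so -809/1024
step 12: add Blue to get RBRRBBRBRBBB; options L={ -1 -7/8 -13/16 -51/64 -203/256 -405/512 -809/1024 } R={ -101/128 -25/32 -3/4 -1/2 0 } so -1617/2048
step 13: add Blue to get RBRRBBRBRBBBB; options L={ -1 -7/8 -13/16 -51/64 -203/256 -405/512 -809/1024 -1617/2048 } R={ -101/128 -25/32 -3/4 -1/2 0 } so -3233/4096
step 14: add Blue to get RBRRBBRBRBBBBB; options L={ -1 -7/8 -13/16 -51/64 -203/256 -405/512 -809/1024 -1617/2048 -3233/4096 } R={ -101/128 -25/32 -3/4 -1/2 0 } so -6465/8192

-6465/8192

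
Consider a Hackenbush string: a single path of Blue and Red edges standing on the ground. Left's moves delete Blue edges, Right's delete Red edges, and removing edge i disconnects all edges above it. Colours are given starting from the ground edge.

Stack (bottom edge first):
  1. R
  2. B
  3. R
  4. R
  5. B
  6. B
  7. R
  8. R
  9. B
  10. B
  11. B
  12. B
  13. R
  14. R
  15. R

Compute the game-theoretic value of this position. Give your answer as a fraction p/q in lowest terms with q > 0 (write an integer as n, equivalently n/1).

Prefix values for R B R R B B R R B B B B R R R via {L|R} + simplicity:
step 1: add R to get R; options L={ ∅ } R={ 0 } gives -1
step 2: add B to get RB; options L={ -1 } R={ 0 } gives -1/2
step 3: add R to get RBR; options L={ -1 } R={ -1/2; 0 } gives -3/4
step 4: add R to get RBRR; options L={ -1 } R={ -3/4; -1/2; 0 } gives -7/8
step 5: add B to get RBRRB; options L={ -1; -7/8 } R={ -3/4; -1/2; 0 } gives -13/16
step 6: add B to get RBRRBB; options L={ -1; -7/8; -13/16 } R={ -3/4; -1/2; 0 } gives -25/32
step 7: add R to get RBRRBBR; options L={ -1; -7/8; -13/16 } R={ -25/32; -3/4; -1/2; 0 } gives -51/64
step 8: add R to get RBRRBBRR; options L={ -1; -7/8; -13/16 } R={ -51/64; -25/32; -3/4; -1/2; 0 } gives -103/128
step 9: add B to get RBRRBBRRB; options L={ -1; -7/8; -13/16; -103/128 } R={ -51/64; -25/32; -3/4; -1/2; 0 } gives -205/256
step 10: add B to get RBRRBBRRBB; options L={ -1; -7/8; -13/16; -103/128; -205/256 } R={ -51/64; -25/32; -3/4; -1/2; 0 } gives -409/512
step 11: add B to get RBRRBBRRBBB; options L={ -1; -7/8; -13/16; -103/128; -205/256; -409/512 } R={ -51/64; -25/32; -3/4; -1/2; 0 } gives -817/1024
step 12: add B to get RBRRBBRRBBBB; options L={ -1; -7/8; -13/16; -103/128; -205/256; -409/512; -817/1024 } R={ -51/64; -25/32; -3/4; -1/2; 0 } gives -1633/2048
step 13: add R to get RBRRBBRRBBBBR; options L={ -1; -7/8; -13/16; -103/128; -205/256; -409/512; -817/1024 } R={ -1633/2048; -51/64; -25/32; -3/4; -1/2; 0 } gives -3267/4096
step 14: add R to get RBRRBBRRBBBBRR; options L={ -1; -7/8; -13/16; -103/128; -205/256; -409/512; -817/1024 } R={ -3267/4096; -1633/2048; -51/64; -25/32; -3/4; -1/2; 0 } gives -6535/8192
step 15: add R to get RBRRBBRRBBBBRRR; options L={ -1; -7/8; -13/16; -103/128; -205/256; -409/512; -817/1024 } R={ -6535/8192; -3267/4096; -1633/2048; -51/64; -25/32; -3/4; -1/2; 0 } gives -13071/16384

-13071/16384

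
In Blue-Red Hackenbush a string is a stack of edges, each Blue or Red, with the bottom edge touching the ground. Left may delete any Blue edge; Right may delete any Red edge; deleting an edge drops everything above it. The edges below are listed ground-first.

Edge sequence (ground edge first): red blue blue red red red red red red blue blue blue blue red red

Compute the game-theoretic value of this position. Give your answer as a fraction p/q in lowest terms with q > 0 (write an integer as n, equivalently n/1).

r: Left { — }, Right { 0 } gives simplest -1
rb: Left { -1 }, Right { 0 } gives simplest -1/2
rbb: Left { -1,-1/2 }, Right { 0 } gives simplest -1/4
rbbr: Left { -1,-1/2 }, Right { -1/4,0 } gives simplest -3/8
rbbrr: Left { -1,-1/2 }, Right { -3/8,-1/4,0 } gives simplest -7/16
rbbrrr: Left { -1,-1/2 }, Right { -7/16,-3/8,-1/4,0 } gives simplest -15/32
rbbrrrr: Left { -1,-1/2 }, Right { -15/32,-7/16,-3/8,-1/4,0 } gives simplest -31/64
rbbrrrrr: Left { -1,-1/2 }, Right { -31/64,-15/32,-7/16,-3/8,-1/4,0 } gives simplest -63/128
rbbrrrrrr: Left { -1,-1/2 }, Right { -63/128,-31/64,-15/32,-7/16,-3/8,-1/4,0 } gives simplest -127/256
rbbrrrrrrb: Left { -1,-1/2,-127/256 }, Right { -63/128,-31/64,-15/32,-7/16,-3/8,-1/4,0 } gives simplest -253/512
rbbrrrrrrbb: Left { -1,-1/2,-127/256,-253/512 }, Right { -63/128,-31/64,-15/32,-7/16,-3/8,-1/4,0 } gives simplest -505/1024
rbbrrrrrrbbb: Left { -1,-1/2,-127/256,-253/512,-505/1024 }, Right { -63/128,-31/64,-15/32,-7/16,-3/8,-1/4,0 } gives simplest -1009/2048
rbbrrrrrrbbbb: Left { -1,-1/2,-127/256,-253/512,-505/1024,-1009/2048 }, Right { -63/128,-31/64,-15/32,-7/16,-3/8,-1/4,0 } gives simplest -2017/4096
rbbrrrrrrbbbbr: Left { -1,-1/2,-127/256,-253/512,-505/1024,-1009/2048 }, Right { -2017/4096,-63/128,-31/64,-15/32,-7/16,-3/8,-1/4,0 } gives simplest -4035/8192
rbbrrrrrrbbbbrr: Left { -1,-1/2,-127/256,-253/512,-505/1024,-1009/2048 }, Right { -4035/8192,-2017/4096,-63/128,-31/64,-15/32,-7/16,-3/8,-1/4,0 } gives simplest -8071/16384

-8071/16384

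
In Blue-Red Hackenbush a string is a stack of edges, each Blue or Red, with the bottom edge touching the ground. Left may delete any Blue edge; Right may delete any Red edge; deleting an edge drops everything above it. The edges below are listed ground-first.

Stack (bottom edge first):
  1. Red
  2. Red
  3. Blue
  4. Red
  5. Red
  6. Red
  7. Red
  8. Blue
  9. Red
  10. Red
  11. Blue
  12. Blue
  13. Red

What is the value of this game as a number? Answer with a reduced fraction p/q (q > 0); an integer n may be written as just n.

-4019/2048

g(R) = { · | 0 } => -1
g(RR) = { · | -1 0 } => -2
g(RRB) = { -2 | -1 0 } => -3/2
g(RRBR) = { -2 | -3/2 -1 0 } => -7/4
g(RRBRR) = { -2 | -7/4 -3/2 -1 0 } => -15/8
g(RRBRRR) = { -2 | -15/8 -7/4 -3/2 -1 0 } => -31/16
g(RRBRRRR) = { -2 | -31/16 -15/8 -7/4 -3/2 -1 0 } => -63/32
g(RRBRRRRB) = { -2 -63/32 | -31/16 -15/8 -7/4 -3/2 -1 0 } => -125/64
g(RRBRRRRBR) = { -2 -63/32 | -125/64 -31/16 -15/8 -7/4 -3/2 -1 0 } => -251/128
g(RRBRRRRBRR) = { -2 -63/32 | -251/128 -125/64 -31/16 -15/8 -7/4 -3/2 -1 0 } => -503/256
g(RRBRRRRBRRB) = { -2 -63/32 -503/256 | -251/128 -125/64 -31/16 -15/8 -7/4 -3/2 -1 0 } => -1005/512
g(RRBRRRRBRRBB) = { -2 -63/32 -503/256 -1005/512 | -251/128 -125/64 -31/16 -15/8 -7/4 -3/2 -1 0 } => -2009/1024
g(RRBRRRRBRRBBR) = { -2 -63/32 -503/256 -1005/512 | -2009/1024 -251/128 -125/64 -31/16 -15/8 -7/4 -3/2 -1 0 } => -4019/2048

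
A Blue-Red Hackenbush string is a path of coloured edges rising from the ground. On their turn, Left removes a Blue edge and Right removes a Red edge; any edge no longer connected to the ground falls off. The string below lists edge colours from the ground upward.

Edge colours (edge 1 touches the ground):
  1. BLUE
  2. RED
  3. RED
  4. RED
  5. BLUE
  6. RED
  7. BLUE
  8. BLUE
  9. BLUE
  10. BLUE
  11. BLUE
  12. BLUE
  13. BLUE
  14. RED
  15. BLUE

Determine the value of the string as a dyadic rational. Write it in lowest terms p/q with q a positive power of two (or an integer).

3067/16384

g(B) = { 0 | none } → 1
g(BR) = { 0 | 1 } → 1/2
g(BRR) = { 0 | 1/2; 1 } → 1/4
g(BRRR) = { 0 | 1/4; 1/2; 1 } → 1/8
g(BRRRB) = { 0; 1/8 | 1/4; 1/2; 1 } → 3/16
g(BRRRBR) = { 0; 1/8 | 3/16; 1/4; 1/2; 1 } → 5/32
g(BRRRBRB) = { 0; 1/8; 5/32 | 3/16; 1/4; 1/2; 1 } → 11/64
g(BRRRBRBB) = { 0; 1/8; 5/32; 11/64 | 3/16; 1/4; 1/2; 1 } → 23/128
g(BRRRBRBBB) = { 0; 1/8; 5/32; 11/64; 23/128 | 3/16; 1/4; 1/2; 1 } → 47/256
g(BRRRBRBBBB) = { 0; 1/8; 5/32; 11/64; 23/128; 47/256 | 3/16; 1/4; 1/2; 1 } → 95/512
g(BRRRBRBBBBB) = { 0; 1/8; 5/32; 11/64; 23/128; 47/256; 95/512 | 3/16; 1/4; 1/2; 1 } → 191/1024
g(BRRRBRBBBBBB) = { 0; 1/8; 5/32; 11/64; 23/128; 47/256; 95/512; 191/1024 | 3/16; 1/4; 1/2; 1 } → 383/2048
g(BRRRBRBBBBBBB) = { 0; 1/8; 5/32; 11/64; 23/128; 47/256; 95/512; 191/1024; 383/2048 | 3/16; 1/4; 1/2; 1 } → 767/4096
g(BRRRBRBBBBBBBR) = { 0; 1/8; 5/32; 11/64; 23/128; 47/256; 95/512; 191/1024; 383/2048 | 767/4096; 3/16; 1/4; 1/2; 1 } → 1533/8192
g(BRRRBRBBBBBBBRB) = { 0; 1/8; 5/32; 11/64; 23/128; 47/256; 95/512; 191/1024; 383/2048; 1533/8192 | 767/4096; 3/16; 1/4; 1/2; 1 } → 3067/16384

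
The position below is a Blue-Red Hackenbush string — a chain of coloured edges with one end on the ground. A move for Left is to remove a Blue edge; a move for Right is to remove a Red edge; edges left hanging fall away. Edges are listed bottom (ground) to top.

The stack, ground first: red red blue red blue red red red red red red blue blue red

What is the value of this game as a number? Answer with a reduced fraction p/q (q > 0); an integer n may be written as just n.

Build v(s[:k]) for k = 1..14, string s = red red blue red blue red red red red red red blue blue red.
r: Left {  }, Right { 0 } so simplest -1
rr: Left {  }, Right { -1 0 } so simplest -2
rrb: Left { -2 }, Right { -1 0 } so simplest -3/2
rrbr: Left { -2 }, Right { -3/2 -1 0 } so simplest -7/4
rrbrb: Left { -2 -7/4 }, Right { -3/2 -1 0 } so simplest -13/8
rrbrbr: Left { -2 -7/4 }, Right { -13/8 -3/2 -1 0 } so simplest -27/16
rrbrbrr: Left { -2 -7/4 }, Right { -27/16 -13/8 -3/2 -1 0 } so simplest -55/32
rrbrbrrr: Left { -2 -7/4 }, Right { -55/32 -27/16 -13/8 -3/2 -1 0 } so simplest -111/64
rrbrbrrrr: Left { -2 -7/4 }, Right { -111/64 -55/32 -27/16 -13/8 -3/2 -1 0 } so simplest -223/128
rrbrbrrrrr: Left { -2 -7/4 }, Right { -223/128 -111/64 -55/32 -27/16 -13/8 -3/2 -1 0 } so simplest -447/256
rrbrbrrrrrr: Left { -2 -7/4 }, Right { -447/256 -223/128 -111/64 -55/32 -27/16 -13/8 -3/2 -1 0 } so simplest -895/512
rrbrbrrrrrrb: Left { -2 -7/4 -895/512 }, Right { -447/256 -223/128 -111/64 -55/32 -27/16 -13/8 -3/2 -1 0 } so simplest -1789/1024
rrbrbrrrrrrbb: Left { -2 -7/4 -895/512 -1789/1024 }, Right { -447/256 -223/128 -111/64 -55/32 -27/16 -13/8 -3/2 -1 0 } so simplest -3577/2048
rrbrbrrrrrrbbr: Left { -2 -7/4 -895/512 -1789/1024 }, Right { -3577/2048 -447/256 -223/128 -111/64 -55/32 -27/16 -13/8 -3/2 -1 0 } so simplest -7155/4096

-7155/4096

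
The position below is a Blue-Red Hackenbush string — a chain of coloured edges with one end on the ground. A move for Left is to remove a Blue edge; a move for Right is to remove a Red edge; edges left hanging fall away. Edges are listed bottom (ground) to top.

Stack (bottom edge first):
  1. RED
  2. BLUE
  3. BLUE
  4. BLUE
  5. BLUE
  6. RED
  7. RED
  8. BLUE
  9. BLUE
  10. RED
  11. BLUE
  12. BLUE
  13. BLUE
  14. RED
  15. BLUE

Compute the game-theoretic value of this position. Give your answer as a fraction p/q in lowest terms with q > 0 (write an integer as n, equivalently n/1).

v(R) = { — | 0 } so -1
v(RB) = { -1 | 0 } so -1/2
v(RBB) = { -1, -1/2 | 0 } so -1/4
v(RBBB) = { -1, -1/2, -1/4 | 0 } so -1/8
v(RBBBB) = { -1, -1/2, -1/4, -1/8 | 0 } so -1/16
v(RBBBBR) = { -1, -1/2, -1/4, -1/8 | -1/16, 0 } so -3/32
v(RBBBBRR) = { -1, -1/2, -1/4, -1/8 | -3/32, -1/16, 0 } so -7/64
v(RBBBBRRB) = { -1, -1/2, -1/4, -1/8, -7/64 | -3/32, -1/16, 0 } so -13/128
v(RBBBBRRBB) = { -1, -1/2, -1/4, -1/8, -7/64, -13/128 | -3/32, -1/16, 0 } so -25/256
v(RBBBBRRBBR) = { -1, -1/2, -1/4, -1/8, -7/64, -13/128 | -25/256, -3/32, -1/16, 0 } so -51/512
v(RBBBBRRBBRB) = { -1, -1/2, -1/4, -1/8, -7/64, -13/128, -51/512 | -25/256, -3/32, -1/16, 0 } so -101/1024
v(RBBBBRRBBRBB) = { -1, -1/2, -1/4, -1/8, -7/64, -13/128, -51/512, -101/1024 | -25/256, -3/32, -1/16, 0 } so -201/2048
v(RBBBBRRBBRBBB) = { -1, -1/2, -1/4, -1/8, -7/64, -13/128, -51/512, -101/1024, -201/2048 | -25/256, -3/32, -1/16, 0 } so -401/4096
v(RBBBBRRBBRBBBR) = { -1, -1/2, -1/4, -1/8, -7/64, -13/128, -51/512, -101/1024, -201/2048 | -401/4096, -25/256, -3/32, -1/16, 0 } so -803/8192
v(RBBBBRRBBRBBBRB) = { -1, -1/2, -1/4, -1/8, -7/64, -13/128, -51/512, -101/1024, -201/2048, -803/8192 | -401/4096, -25/256, -3/32, -1/16, 0 } so -1605/16384

-1605/16384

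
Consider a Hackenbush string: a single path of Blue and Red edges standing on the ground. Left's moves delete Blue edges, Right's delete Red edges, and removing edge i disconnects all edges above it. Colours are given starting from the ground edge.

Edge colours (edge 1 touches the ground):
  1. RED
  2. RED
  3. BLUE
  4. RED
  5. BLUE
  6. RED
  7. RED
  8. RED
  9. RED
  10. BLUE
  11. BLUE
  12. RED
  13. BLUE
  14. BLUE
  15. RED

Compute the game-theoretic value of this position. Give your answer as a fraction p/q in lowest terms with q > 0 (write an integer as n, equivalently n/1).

-14227/8192

Prefix values for RED RED BLUE RED BLUE RED RED RED RED BLUE BLUE RED BLUE BLUE RED via {L|R} + simplicity:
v_1 [R]  L=[]  R=[0]  -> -1
v_2 [RR]  L=[]  R=[-1; 0]  -> -2
v_3 [RRB]  L=[-2]  R=[-1; 0]  -> -3/2
v_4 [RRBR]  L=[-2]  R=[-3/2; -1; 0]  -> -7/4
v_5 [RRBRB]  L=[-2; -7/4]  R=[-3/2; -1; 0]  -> -13/8
v_6 [RRBRBR]  L=[-2; -7/4]  R=[-13/8; -3/2; -1; 0]  -> -27/16
v_7 [RRBRBRR]  L=[-2; -7/4]  R=[-27/16; -13/8; -3/2; -1; 0]  -> -55/32
v_8 [RRBRBRRR]  L=[-2; -7/4]  R=[-55/32; -27/16; -13/8; -3/2; -1; 0]  -> -111/64
v_9 [RRBRBRRRR]  L=[-2; -7/4]  R=[-111/64; -55/32; -27/16; -13/8; -3/2; -1; 0]  -> -223/128
v_10 [RRBRBRRRRB]  L=[-2; -7/4; -223/128]  R=[-111/64; -55/32; -27/16; -13/8; -3/2; -1; 0]  -> -445/256
v_11 [RRBRBRRRRBB]  L=[-2; -7/4; -223/128; -445/256]  R=[-111/64; -55/32; -27/16; -13/8; -3/2; -1; 0]  -> -889/512
v_12 [RRBRBRRRRBBR]  L=[-2; -7/4; -223/128; -445/256]  R=[-889/512; -111/64; -55/32; -27/16; -13/8; -3/2; -1; 0]  -> -1779/1024
v_13 [RRBRBRRRRBBRB]  L=[-2; -7/4; -223/128; -445/256; -1779/1024]  R=[-889/512; -111/64; -55/32; -27/16; -13/8; -3/2; -1; 0]  -> -3557/2048
v_14 [RRBRBRRRRBBRBB]  L=[-2; -7/4; -223/128; -445/256; -1779/1024; -3557/2048]  R=[-889/512; -111/64; -55/32; -27/16; -13/8; -3/2; -1; 0]  -> -7113/4096
v_15 [RRBRBRRRRBBRBBR]  L=[-2; -7/4; -223/128; -445/256; -1779/1024; -3557/2048]  R=[-7113/4096; -889/512; -111/64; -55/32; -27/16; -13/8; -3/2; -1; 0]  -> -14227/8192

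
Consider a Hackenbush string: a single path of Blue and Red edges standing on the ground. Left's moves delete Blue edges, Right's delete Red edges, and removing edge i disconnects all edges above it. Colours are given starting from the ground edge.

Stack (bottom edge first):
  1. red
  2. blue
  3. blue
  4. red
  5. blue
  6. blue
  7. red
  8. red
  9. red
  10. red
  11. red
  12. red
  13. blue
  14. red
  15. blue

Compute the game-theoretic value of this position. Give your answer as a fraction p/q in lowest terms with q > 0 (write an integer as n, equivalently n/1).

-5109/16384

1 of 15 · r · max L −∞ · min R 0 ⇒ -1
2 of 15 · rb · max L -1 · min R 0 ⇒ -1/2
3 of 15 · rbb · max L -1/2 · min R 0 ⇒ -1/4
4 of 15 · rbbr · max L -1/2 · min R -1/4 ⇒ -3/8
5 of 15 · rbbrb · max L -3/8 · min R -1/4 ⇒ -5/16
6 of 15 · rbbrbb · max L -5/16 · min R -1/4 ⇒ -9/32
7 of 15 · rbbrbbr · max L -5/16 · min R -9/32 ⇒ -19/64
8 of 15 · rbbrbbrr · max L -5/16 · min R -19/64 ⇒ -39/128
9 of 15 · rbbrbbrrr · max L -5/16 · min R -39/128 ⇒ -79/256
10 of 15 · rbbrbbrrrr · max L -5/16 · min R -79/256 ⇒ -159/512
11 of 15 · rbbrbbrrrrr · max L -5/16 · min R -159/512 ⇒ -319/1024
12 of 15 · rbbrbbrrrrrr · max L -5/16 · min R -319/1024 ⇒ -639/2048
13 of 15 · rbbrbbrrrrrrb · max L -639/2048 · min R -319/1024 ⇒ -1277/4096
14 of 15 · rbbrbbrrrrrrbr · max L -639/2048 · min R -1277/4096 ⇒ -2555/8192
15 of 15 · rbbrbbrrrrrrbrb · max L -2555/8192 · min R -1277/4096 ⇒ -5109/16384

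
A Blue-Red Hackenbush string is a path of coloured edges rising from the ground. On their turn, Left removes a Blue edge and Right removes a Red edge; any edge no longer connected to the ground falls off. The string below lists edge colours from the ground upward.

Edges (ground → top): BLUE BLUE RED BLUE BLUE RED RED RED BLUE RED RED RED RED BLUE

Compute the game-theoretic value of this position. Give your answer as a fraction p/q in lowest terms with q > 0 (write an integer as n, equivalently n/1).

7235/4096

Build G(s[:k]) for k = 1..14, string s = BLUE BLUE RED BLUE BLUE RED RED RED BLUE RED RED RED RED BLUE.
step 1: add BLUE to get B; options L={ 0 } R={ none } → 1
step 2: add BLUE to get BB; options L={ 0; 1 } R={ none } → 2
step 3: add RED to get BBR; options L={ 0; 1 } R={ 2 } → 3/2
step 4: add BLUE to get BBRB; options L={ 0; 1; 3/2 } R={ 2 } → 7/4
step 5: add BLUE to get BBRBB; options L={ 0; 1; 3/2; 7/4 } R={ 2 } → 15/8
step 6: add RED to get BBRBBR; options L={ 0; 1; 3/2; 7/4 } R={ 15/8; 2 } → 29/16
step 7: add RED to get BBRBBRR; options L={ 0; 1; 3/2; 7/4 } R={ 29/16; 15/8; 2 } → 57/32
step 8: add RED to get BBRBBRRR; options L={ 0; 1; 3/2; 7/4 } R={ 57/32; 29/16; 15/8; 2 } → 113/64
step 9: add BLUE to get BBRBBRRRB; options L={ 0; 1; 3/2; 7/4; 113/64 } R={ 57/32; 29/16; 15/8; 2 } → 227/128
step 10: add RED to get BBRBBRRRBR; options L={ 0; 1; 3/2; 7/4; 113/64 } R={ 227/128; 57/32; 29/16; 15/8; 2 } → 453/256
step 11: add RED to get BBRBBRRRBRR; options L={ 0; 1; 3/2; 7/4; 113/64 } R={ 453/256; 227/128; 57/32; 29/16; 15/8; 2 } → 905/512
step 12: add RED to get BBRBBRRRBRRR; options L={ 0; 1; 3/2; 7/4; 113/64 } R={ 905/512; 453/256; 227/128; 57/32; 29/16; 15/8; 2 } → 1809/1024
step 13: add RED to get BBRBBRRRBRRRR; options L={ 0; 1; 3/2; 7/4; 113/64 } R={ 1809/1024; 905/512; 453/256; 227/128; 57/32; 29/16; 15/8; 2 } → 3617/2048
step 14: add BLUE to get BBRBBRRRBRRRRB; options L={ 0; 1; 3/2; 7/4; 113/64; 3617/2048 } R={ 1809/1024; 905/512; 453/256; 227/128; 57/32; 29/16; 15/8; 2 } → 7235/4096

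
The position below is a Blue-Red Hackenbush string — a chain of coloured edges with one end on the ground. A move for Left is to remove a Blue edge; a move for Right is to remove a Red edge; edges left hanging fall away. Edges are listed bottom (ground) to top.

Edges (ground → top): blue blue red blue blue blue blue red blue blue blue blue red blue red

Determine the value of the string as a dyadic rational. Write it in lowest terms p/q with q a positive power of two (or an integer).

Build value(s[:k]) for k = 1..15, string s = blue blue red blue blue blue blue red blue blue blue blue red blue red.
step 1: add blue to get b; options L={ 0 } R={ · } — 1
step 2: add blue to get bb; options L={ 0, 1 } R={ · } — 2
step 3: add red to get bbr; options L={ 0, 1 } R={ 2 } — 3/2
step 4: add blue to get bbrb; options L={ 0, 1, 3/2 } R={ 2 } — 7/4
step 5: add blue to get bbrbb; options L={ 0, 1, 3/2, 7/4 } R={ 2 } — 15/8
step 6: add blue to get bbrbbb; options L={ 0, 1, 3/2, 7/4, 15/8 } R={ 2 } — 31/16
step 7: add blue to get bbrbbbb; options L={ 0, 1, 3/2, 7/4, 15/8, 31/16 } R={ 2 } — 63/32
step 8: add red to get bbrbbbbr; options L={ 0, 1, 3/2, 7/4, 15/8, 31/16 } R={ 63/32, 2 } — 125/64
step 9: add blue to get bbrbbbbrb; options L={ 0, 1, 3/2, 7/4, 15/8, 31/16, 125/64 } R={ 63/32, 2 } — 251/128
step 10: add blue to get bbrbbbbrbb; options L={ 0, 1, 3/2, 7/4, 15/8, 31/16, 125/64, 251/128 } R={ 63/32, 2 } — 503/256
step 11: add blue to get bbrbbbbrbbb; options L={ 0, 1, 3/2, 7/4, 15/8, 31/16, 125/64, 251/128, 503/256 } R={ 63/32, 2 } — 1007/512
step 12: add blue to get bbrbbbbrbbbb; options L={ 0, 1, 3/2, 7/4, 15/8, 31/16, 125/64, 251/128, 503/256, 1007/512 } R={ 63/32, 2 } — 2015/1024
step 13: add red to get bbrbbbbrbbbbr; options L={ 0, 1, 3/2, 7/4, 15/8, 31/16, 125/64, 251/128, 503/256, 1007/512 } R={ 2015/1024, 63/32, 2 } — 4029/2048
step 14: add blue to get bbrbbbbrbbbbrb; options L={ 0, 1, 3/2, 7/4, 15/8, 31/16, 125/64, 251/128, 503/256, 1007/512, 4029/2048 } R={ 2015/1024, 63/32, 2 } — 8059/4096
step 15: add red to get bbrbbbbrbbbbrbr; options L={ 0, 1, 3/2, 7/4, 15/8, 31/16, 125/64, 251/128, 503/256, 1007/512, 4029/2048 } R={ 8059/4096, 2015/1024, 63/32, 2 } — 16117/8192

16117/8192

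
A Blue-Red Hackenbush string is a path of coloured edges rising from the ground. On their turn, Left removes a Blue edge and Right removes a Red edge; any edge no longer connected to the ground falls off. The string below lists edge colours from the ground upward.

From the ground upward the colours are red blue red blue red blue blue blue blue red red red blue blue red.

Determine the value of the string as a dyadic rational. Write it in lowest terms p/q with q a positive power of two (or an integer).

Recurse on prefixes of the 15-edge string red blue red blue red blue blue blue blue red red red blue blue red:
1 of 15 · r · max L −∞ · min R 0 => -1
2 of 15 · rb · max L -1 · min R 0 => -1/2
3 of 15 · rbr · max L -1 · min R -1/2 => -3/4
4 of 15 · rbrb · max L -3/4 · min R -1/2 => -5/8
5 of 15 · rbrbr · max L -3/4 · min R -5/8 => -11/16
6 of 15 · rbrbrb · max L -11/16 · min R -5/8 => -21/32
7 of 15 · rbrbrbb · max L -21/32 · min R -5/8 => -41/64
8 of 15 · rbrbrbbb · max L -41/64 · min R -5/8 => -81/128
9 of 15 · rbrbrbbbb · max L -81/128 · min R -5/8 => -161/256
10 of 15 · rbrbrbbbbr · max L -81/128 · min R -161/256 => -323/512
11 of 15 · rbrbrbbbbrr · max L -81/128 · min R -323/512 => -647/1024
12 of 15 · rbrbrbbbbrrr · max L -81/128 · min R -647/1024 => -1295/2048
13 of 15 · rbrbrbbbbrrrb · max L -1295/2048 · min R -647/1024 => -2589/4096
14 of 15 · rbrbrbbbbrrrbb · max L -2589/4096 · min R -647/1024 => -5177/8192
15 of 15 · rbrbrbbbbrrrbbr · max L -2589/4096 · min R -5177/8192 => -10355/16384

-10355/16384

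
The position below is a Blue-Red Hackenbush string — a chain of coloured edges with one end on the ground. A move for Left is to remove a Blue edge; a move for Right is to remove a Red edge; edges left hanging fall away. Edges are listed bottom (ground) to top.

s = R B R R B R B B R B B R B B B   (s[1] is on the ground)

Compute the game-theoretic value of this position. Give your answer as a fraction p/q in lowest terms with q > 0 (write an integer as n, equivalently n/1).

Build v(s[:k]) for k = 1..15, string s = R B R R B R B B R B B R B B B.
1 of 15 · R · max L −∞ · min R 0 ⇒ -1
2 of 15 · RB · max L -1 · min R 0 ⇒ -1/2
3 of 15 · RBR · max L -1 · min R -1/2 ⇒ -3/4
4 of 15 · RBRR · max L -1 · min R -3/4 ⇒ -7/8
5 of 15 · RBRRB · max L -7/8 · min R -3/4 ⇒ -13/16
6 of 15 · RBRRBR · max L -7/8 · min R -13/16 ⇒ -27/32
7 of 15 · RBRRBRB · max L -27/32 · min R -13/16 ⇒ -53/64
8 of 15 · RBRRBRBB · max L -53/64 · min R -13/16 ⇒ -105/128
9 of 15 · RBRRBRBBR · max L -53/64 · min R -105/128 ⇒ -211/256
10 of 15 · RBRRBRBBRB · max L -211/256 · min R -105/128 ⇒ -421/512
11 of 15 · RBRRBRBBRBB · max L -421/512 · min R -105/128 ⇒ -841/1024
12 of 15 · RBRRBRBBRBBR · max L -421/512 · min R -841/1024 ⇒ -1683/2048
13 of 15 · RBRRBRBBRBBRB · max L -1683/2048 · min R -841/1024 ⇒ -3365/4096
14 of 15 · RBRRBRBBRBBRBB · max L -3365/4096 · min R -841/1024 ⇒ -6729/8192
15 of 15 · RBRRBRBBRBBRBBB · max L -6729/8192 · min R -841/1024 ⇒ -13457/16384

-13457/16384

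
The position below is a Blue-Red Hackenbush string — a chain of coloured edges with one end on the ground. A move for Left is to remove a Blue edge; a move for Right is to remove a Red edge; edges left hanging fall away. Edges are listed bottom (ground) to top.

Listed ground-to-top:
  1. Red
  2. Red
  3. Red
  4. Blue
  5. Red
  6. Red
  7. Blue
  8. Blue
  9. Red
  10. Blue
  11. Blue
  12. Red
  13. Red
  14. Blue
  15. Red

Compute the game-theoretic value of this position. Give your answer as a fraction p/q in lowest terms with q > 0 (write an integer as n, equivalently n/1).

-11419/4096

Prefix values for Red Red Red Blue Red Red Blue Blue Red Blue Blue Red Red Blue Red via {L|R} + simplicity:
edge 1 of 15 (Red): { — | 0 } — -1
edge 2 of 15 (Red): { — | -1; 0 } — -2
edge 3 of 15 (Red): { — | -2; -1; 0 } — -3
edge 4 of 15 (Blue): { -3 | -2; -1; 0 } — -5/2
edge 5 of 15 (Red): { -3 | -5/2; -2; -1; 0 } — -11/4
edge 6 of 15 (Red): { -3 | -11/4; -5/2; -2; -1; 0 } — -23/8
edge 7 of 15 (Blue): { -3; -23/8 | -11/4; -5/2; -2; -1; 0 } — -45/16
edge 8 of 15 (Blue): { -3; -23/8; -45/16 | -11/4; -5/2; -2; -1; 0 } — -89/32
edge 9 of 15 (Red): { -3; -23/8; -45/16 | -89/32; -11/4; -5/2; -2; -1; 0 } — -179/64
edge 10 of 15 (Blue): { -3; -23/8; -45/16; -179/64 | -89/32; -11/4; -5/2; -2; -1; 0 } — -357/128
edge 11 of 15 (Blue): { -3; -23/8; -45/16; -179/64; -357/128 | -89/32; -11/4; -5/2; -2; -1; 0 } — -713/256
edge 12 of 15 (Red): { -3; -23/8; -45/16; -179/64; -357/128 | -713/256; -89/32; -11/4; -5/2; -2; -1; 0 } — -1427/512
edge 13 of 15 (Red): { -3; -23/8; -45/16; -179/64; -357/128 | -1427/512; -713/256; -89/32; -11/4; -5/2; -2; -1; 0 } — -2855/1024
edge 14 of 15 (Blue): { -3; -23/8; -45/16; -179/64; -357/128; -2855/1024 | -1427/512; -713/256; -89/32; -11/4; -5/2; -2; -1; 0 } — -5709/2048
edge 15 of 15 (Red): { -3; -23/8; -45/16; -179/64; -357/128; -2855/1024 | -5709/2048; -1427/512; -713/256; -89/32; -11/4; -5/2; -2; -1; 0 } — -11419/4096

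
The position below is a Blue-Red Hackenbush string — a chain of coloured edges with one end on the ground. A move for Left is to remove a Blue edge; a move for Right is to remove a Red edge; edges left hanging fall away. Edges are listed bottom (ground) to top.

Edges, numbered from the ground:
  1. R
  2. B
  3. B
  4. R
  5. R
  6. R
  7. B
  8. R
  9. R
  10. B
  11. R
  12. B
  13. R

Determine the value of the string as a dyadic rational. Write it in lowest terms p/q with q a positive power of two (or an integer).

Recurse on prefixes of the 13-edge string R B B R R R B R R B R B R:
1 of 13 · R · max L −∞ · min R 0 gives -1
2 of 13 · RB · max L -1 · min R 0 gives -1/2
3 of 13 · RBB · max L -1/2 · min R 0 gives -1/4
4 of 13 · RBBR · max L -1/2 · min R -1/4 gives -3/8
5 of 13 · RBBRR · max L -1/2 · min R -3/8 gives -7/16
6 of 13 · RBBRRR · max L -1/2 · min R -7/16 gives -15/32
7 of 13 · RBBRRRB · max L -15/32 · min R -7/16 gives -29/64
8 of 13 · RBBRRRBR · max L -15/32 · min R -29/64 gives -59/128
9 of 13 · RBBRRRBRR · max L -15/32 · min R -59/128 gives -119/256
10 of 13 · RBBRRRBRRB · max L -119/256 · min R -59/128 gives -237/512
11 of 13 · RBBRRRBRRBR · max L -119/256 · min R -237/512 gives -475/1024
12 of 13 · RBBRRRBRRBRB · max L -475/1024 · min R -237/512 gives -949/2048
13 of 13 · RBBRRRBRRBRBR · max L -475/1024 · min R -949/2048 gives -1899/4096

-1899/4096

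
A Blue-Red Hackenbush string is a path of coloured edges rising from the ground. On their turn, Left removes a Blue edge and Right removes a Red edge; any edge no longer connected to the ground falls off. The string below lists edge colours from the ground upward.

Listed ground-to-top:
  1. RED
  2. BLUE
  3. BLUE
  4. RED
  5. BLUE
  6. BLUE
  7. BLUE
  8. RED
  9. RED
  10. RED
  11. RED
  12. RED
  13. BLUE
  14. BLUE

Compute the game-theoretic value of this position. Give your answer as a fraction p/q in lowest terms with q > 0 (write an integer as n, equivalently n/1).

v_1 [R]  L=[none]  R=[0]  ⇒ -1
v_2 [RB]  L=[-1]  R=[0]  ⇒ -1/2
v_3 [RBB]  L=[-1 -1/2]  R=[0]  ⇒ -1/4
v_4 [RBBR]  L=[-1 -1/2]  R=[-1/4 0]  ⇒ -3/8
v_5 [RBBRB]  L=[-1 -1/2 -3/8]  R=[-1/4 0]  ⇒ -5/16
v_6 [RBBRBB]  L=[-1 -1/2 -3/8 -5/16]  R=[-1/4 0]  ⇒ -9/32
v_7 [RBBRBBB]  L=[-1 -1/2 -3/8 -5/16 -9/32]  R=[-1/4 0]  ⇒ -17/64
v_8 [RBBRBBBR]  L=[-1 -1/2 -3/8 -5/16 -9/32]  R=[-17/64 -1/4 0]  ⇒ -35/128
v_9 [RBBRBBBRR]  L=[-1 -1/2 -3/8 -5/16 -9/32]  R=[-35/128 -17/64 -1/4 0]  ⇒ -71/256
v_10 [RBBRBBBRRR]  L=[-1 -1/2 -3/8 -5/16 -9/32]  R=[-71/256 -35/128 -17/64 -1/4 0]  ⇒ -143/512
v_11 [RBBRBBBRRRR]  L=[-1 -1/2 -3/8 -5/16 -9/32]  R=[-143/512 -71/256 -35/128 -17/64 -1/4 0]  ⇒ -287/1024
v_12 [RBBRBBBRRRRR]  L=[-1 -1/2 -3/8 -5/16 -9/32]  R=[-287/1024 -143/512 -71/256 -35/128 -17/64 -1/4 0]  ⇒ -575/2048
v_13 [RBBRBBBRRRRRB]  L=[-1 -1/2 -3/8 -5/16 -9/32 -575/2048]  R=[-287/1024 -143/512 -71/256 -35/128 -17/64 -1/4 0]  ⇒ -1149/4096
v_14 [RBBRBBBRRRRRBB]  L=[-1 -1/2 -3/8 -5/16 -9/32 -575/2048 -1149/4096]  R=[-287/1024 -143/512 -71/256 -35/128 -17/64 -1/4 0]  ⇒ -2297/8192

-2297/8192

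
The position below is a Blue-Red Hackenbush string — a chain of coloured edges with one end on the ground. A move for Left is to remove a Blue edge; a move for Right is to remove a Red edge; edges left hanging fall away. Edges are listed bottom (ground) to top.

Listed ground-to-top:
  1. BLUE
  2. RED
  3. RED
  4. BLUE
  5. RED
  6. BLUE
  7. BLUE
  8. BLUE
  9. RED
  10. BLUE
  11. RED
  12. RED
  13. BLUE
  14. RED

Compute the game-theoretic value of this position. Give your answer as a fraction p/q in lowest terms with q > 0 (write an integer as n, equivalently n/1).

2981/8192

Prefix values for BLUE RED RED BLUE RED BLUE BLUE BLUE RED BLUE RED RED BLUE RED via {L|R} + simplicity:
1 of 14 · B · max L 0 · min R +∞ — 1
2 of 14 · BR · max L 0 · min R 1 — 1/2
3 of 14 · BRR · max L 0 · min R 1/2 — 1/4
4 of 14 · BRRB · max L 1/4 · min R 1/2 — 3/8
5 of 14 · BRRBR · max L 1/4 · min R 3/8 — 5/16
6 of 14 · BRRBRB · max L 5/16 · min R 3/8 — 11/32
7 of 14 · BRRBRBB · max L 11/32 · min R 3/8 — 23/64
8 of 14 · BRRBRBBB · max L 23/64 · min R 3/8 — 47/128
9 of 14 · BRRBRBBBR · max L 23/64 · min R 47/128 — 93/256
10 of 14 · BRRBRBBBRB · max L 93/256 · min R 47/128 — 187/512
11 of 14 · BRRBRBBBRBR · max L 93/256 · min R 187/512 — 373/1024
12 of 14 · BRRBRBBBRBRR · max L 93/256 · min R 373/1024 — 745/2048
13 of 14 · BRRBRBBBRBRRB · max L 745/2048 · min R 373/1024 — 1491/4096
14 of 14 · BRRBRBBBRBRRBR · max L 745/2048 · min R 1491/4096 — 2981/8192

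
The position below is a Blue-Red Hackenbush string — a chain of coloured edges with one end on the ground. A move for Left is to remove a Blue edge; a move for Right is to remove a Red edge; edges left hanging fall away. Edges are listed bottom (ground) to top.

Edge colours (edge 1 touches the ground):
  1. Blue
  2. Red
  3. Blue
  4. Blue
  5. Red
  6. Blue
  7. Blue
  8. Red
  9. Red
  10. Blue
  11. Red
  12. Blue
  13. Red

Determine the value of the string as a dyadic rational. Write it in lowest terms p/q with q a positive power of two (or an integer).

B: Left { 0 }, Right { · } ⇒ simplest 1
BR: Left { 0 }, Right { 1 } ⇒ simplest 1/2
BRB: Left { 0,1/2 }, Right { 1 } ⇒ simplest 3/4
BRBB: Left { 0,1/2,3/4 }, Right { 1 } ⇒ simplest 7/8
BRBBR: Left { 0,1/2,3/4 }, Right { 7/8,1 } ⇒ simplest 13/16
BRBBRB: Left { 0,1/2,3/4,13/16 }, Right { 7/8,1 } ⇒ simplest 27/32
BRBBRBB: Left { 0,1/2,3/4,13/16,27/32 }, Right { 7/8,1 } ⇒ simplest 55/64
BRBBRBBR: Left { 0,1/2,3/4,13/16,27/32 }, Right { 55/64,7/8,1 } ⇒ simplest 109/128
BRBBRBBRR: Left { 0,1/2,3/4,13/16,27/32 }, Right { 109/128,55/64,7/8,1 } ⇒ simplest 217/256
BRBBRBBRRB: Left { 0,1/2,3/4,13/16,27/32,217/256 }, Right { 109/128,55/64,7/8,1 } ⇒ simplest 435/512
BRBBRBBRRBR: Left { 0,1/2,3/4,13/16,27/32,217/256 }, Right { 435/512,109/128,55/64,7/8,1 } ⇒ simplest 869/1024
BRBBRBBRRBRB: Left { 0,1/2,3/4,13/16,27/32,217/256,869/1024 }, Right { 435/512,109/128,55/64,7/8,1 } ⇒ simplest 1739/2048
BRBBRBBRRBRBR: Left { 0,1/2,3/4,13/16,27/32,217/256,869/1024 }, Right { 1739/2048,435/512,109/128,55/64,7/8,1 } ⇒ simplest 3477/4096

3477/4096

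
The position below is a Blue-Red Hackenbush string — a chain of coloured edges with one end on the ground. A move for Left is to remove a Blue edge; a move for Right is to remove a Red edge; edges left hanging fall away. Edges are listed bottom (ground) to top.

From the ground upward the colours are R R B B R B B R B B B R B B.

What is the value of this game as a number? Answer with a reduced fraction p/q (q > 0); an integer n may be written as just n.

-5257/4096

g_1 [R]  L=[(no moves)]  R=[0]  -> -1
g_2 [RR]  L=[(no moves)]  R=[-1; 0]  -> -2
g_3 [RRB]  L=[-2]  R=[-1; 0]  -> -3/2
g_4 [RRBB]  L=[-2; -3/2]  R=[-1; 0]  -> -5/4
g_5 [RRBBR]  L=[-2; -3/2]  R=[-5/4; -1; 0]  -> -11/8
g_6 [RRBBRB]  L=[-2; -3/2; -11/8]  R=[-5/4; -1; 0]  -> -21/16
g_7 [RRBBRBB]  L=[-2; -3/2; -11/8; -21/16]  R=[-5/4; -1; 0]  -> -41/32
g_8 [RRBBRBBR]  L=[-2; -3/2; -11/8; -21/16]  R=[-41/32; -5/4; -1; 0]  -> -83/64
g_9 [RRBBRBBRB]  L=[-2; -3/2; -11/8; -21/16; -83/64]  R=[-41/32; -5/4; -1; 0]  -> -165/128
g_10 [RRBBRBBRBB]  L=[-2; -3/2; -11/8; -21/16; -83/64; -165/128]  R=[-41/32; -5/4; -1; 0]  -> -329/256
g_11 [RRBBRBBRBBB]  L=[-2; -3/2; -11/8; -21/16; -83/64; -165/128; -329/256]  R=[-41/32; -5/4; -1; 0]  -> -657/512
g_12 [RRBBRBBRBBBR]  L=[-2; -3/2; -11/8; -21/16; -83/64; -165/128; -329/256]  R=[-657/512; -41/32; -5/4; -1; 0]  -> -1315/1024
g_13 [RRBBRBBRBBBRB]  L=[-2; -3/2; -11/8; -21/16; -83/64; -165/128; -329/256; -1315/1024]  R=[-657/512; -41/32; -5/4; -1; 0]  -> -2629/2048
g_14 [RRBBRBBRBBBRBB]  L=[-2; -3/2; -11/8; -21/16; -83/64; -165/128; -329/256; -1315/1024; -2629/2048]  R=[-657/512; -41/32; -5/4; -1; 0]  -> -5257/4096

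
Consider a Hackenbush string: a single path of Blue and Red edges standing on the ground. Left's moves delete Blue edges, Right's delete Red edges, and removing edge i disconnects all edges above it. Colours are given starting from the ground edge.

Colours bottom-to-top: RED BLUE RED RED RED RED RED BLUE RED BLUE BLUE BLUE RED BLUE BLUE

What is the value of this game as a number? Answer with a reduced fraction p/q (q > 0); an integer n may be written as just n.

-16009/16384

step 1: add RED to get R; options L={ · } R={ 0 } so -1
step 2: add BLUE to get RB; options L={ -1 } R={ 0 } so -1/2
step 3: add RED to get RBR; options L={ -1 } R={ -1/2,0 } so -3/4
step 4: add RED to get RBRR; options L={ -1 } R={ -3/4,-1/2,0 } so -7/8
step 5: add RED to get RBRRR; options L={ -1 } R={ -7/8,-3/4,-1/2,0 } so -15/16
step 6: add RED to get RBRRRR; options L={ -1 } R={ -15/16,-7/8,-3/4,-1/2,0 } so -31/32
step 7: add RED to get RBRRRRR; options L={ -1 } R={ -31/32,-15/16,-7/8,-3/4,-1/2,0 } so -63/64
step 8: add BLUE to get RBRRRRRB; options L={ -1,-63/64 } R={ -31/32,-15/16,-7/8,-3/4,-1/2,0 } so -125/128
step 9: add RED to get RBRRRRRBR; options L={ -1,-63/64 } R={ -125/128,-31/32,-15/16,-7/8,-3/4,-1/2,0 } so -251/256
step 10: add BLUE to get RBRRRRRBRB; options L={ -1,-63/64,-251/256 } R={ -125/128,-31/32,-15/16,-7/8,-3/4,-1/2,0 } so -501/512
step 11: add BLUE to get RBRRRRRBRBB; options L={ -1,-63/64,-251/256,-501/512 } R={ -125/128,-31/32,-15/16,-7/8,-3/4,-1/2,0 } so -1001/1024
step 12: add BLUE to get RBRRRRRBRBBB; options L={ -1,-63/64,-251/256,-501/512,-1001/1024 } R={ -125/128,-31/32,-15/16,-7/8,-3/4,-1/2,0 } so -2001/2048
step 13: add RED to get RBRRRRRBRBBBR; options L={ -1,-63/64,-251/256,-501/512,-1001/1024 } R={ -2001/2048,-125/128,-31/32,-15/16,-7/8,-3/4,-1/2,0 } so -4003/4096
step 14: add BLUE to get RBRRRRRBRBBBRB; options L={ -1,-63/64,-251/256,-501/512,-1001/1024,-4003/4096 } R={ -2001/2048,-125/128,-31/32,-15/16,-7/8,-3/4,-1/2,0 } so -8005/8192
step 15: add BLUE to get RBRRRRRBRBBBRBB; options L={ -1,-63/64,-251/256,-501/512,-1001/1024,-4003/4096,-8005/8192 } R={ -2001/2048,-125/128,-31/32,-15/16,-7/8,-3/4,-1/2,0 } so -16009/16384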